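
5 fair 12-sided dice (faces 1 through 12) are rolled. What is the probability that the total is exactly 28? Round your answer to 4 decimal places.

There are 12^5 = 248832 equally likely outcomes.
The number of ordered 5-tuples from {1,…,12} summing to 28 is 10725.
P(sum = 28) = 10725/248832 = 3575/82944 ≈ 0.0431.

0.0431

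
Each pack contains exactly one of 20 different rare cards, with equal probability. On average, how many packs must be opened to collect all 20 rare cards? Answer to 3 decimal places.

71.955

After i distinct types are collected, each trial gives a new one with probability (20−i)/20, so the expected wait for the next new type is 20/(20−i).
E = 20/20 + 20/19 + 20/18 + 20/17 + 20/16 + 20/15 + 20/14 + 20/13 + 20/12 + 20/11 + 20/10 + 20/9 + 20/8 + 20/7 + 20/6 + 20/5 + 20/4 + 20/3 + 20/2 + 20/1 = 279175675/3879876 ≈ 71.955.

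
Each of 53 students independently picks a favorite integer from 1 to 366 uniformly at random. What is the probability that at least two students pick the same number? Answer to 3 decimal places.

0.981

It's easier to compute the probability that all 53 are distinct.
P(all distinct) = 366/366 · 365/366 · ··· · 314/366 ≈ 0.019.
So the probability of at least one match is 1 − 0.019 = 0.981.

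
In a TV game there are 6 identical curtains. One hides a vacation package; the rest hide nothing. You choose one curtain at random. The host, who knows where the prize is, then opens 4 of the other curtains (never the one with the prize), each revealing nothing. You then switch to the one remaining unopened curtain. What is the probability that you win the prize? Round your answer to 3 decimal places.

0.833

Your original curtain holds the prize with probability 1/6, so the other 5 collectively hold it with probability 5/6.
The host can always find 4 empty curtains to open, so the reveals don't change that 5/6; it is now spread over the 1 remaining unopened curtain.
P(win by switching) = (5/6) · (1/1) = 5/6 ≈ 0.833.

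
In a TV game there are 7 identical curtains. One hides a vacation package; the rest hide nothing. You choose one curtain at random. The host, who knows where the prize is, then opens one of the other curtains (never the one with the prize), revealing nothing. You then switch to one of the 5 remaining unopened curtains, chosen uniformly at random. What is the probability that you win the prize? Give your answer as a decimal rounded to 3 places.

Your original curtain holds the prize with probability 1/7, so the other 6 collectively hold it with probability 6/7.
The host can always find an empty curtain to open, so this doesn't change that 6/7; it is now spread over the 5 remaining unopened curtains.
P(win by switching) = (6/7) · (1/5) = 6/35 ≈ 0.171.

0.171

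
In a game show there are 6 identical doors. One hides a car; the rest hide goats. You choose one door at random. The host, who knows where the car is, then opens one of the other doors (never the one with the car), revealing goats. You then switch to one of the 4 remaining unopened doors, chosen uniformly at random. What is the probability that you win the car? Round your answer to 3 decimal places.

0.208

Your original door holds the car with probability 1/6, so the other 5 collectively hold it with probability 5/6.
The host can always find an empty door to open, so this doesn't change that 5/6; it is now spread over the 4 remaining unopened doors.
P(win by switching) = (5/6) · (1/4) = 5/24 ≈ 0.208.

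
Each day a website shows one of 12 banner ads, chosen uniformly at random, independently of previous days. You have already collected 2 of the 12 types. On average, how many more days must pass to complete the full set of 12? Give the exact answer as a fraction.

Starting from 2 distinct types, each trial gives a new one with probability (12−i)/12 when i types are held, so the wait for the next new type is 12/(12−i).
E = 12/10 + 12/9 + 12/8 + 12/7 + 12/6 + 12/5 + 12/4 + 12/3 + 12/2 + 12/1 = 7381/210.

7381/210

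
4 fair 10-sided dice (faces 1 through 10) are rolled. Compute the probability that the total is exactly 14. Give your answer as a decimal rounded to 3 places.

There are 10^4 = 10000 equally likely outcomes.
The number of ordered 4-tuples from {1,…,10} summing to 14 is 282.
P(sum = 14) = 282/10000 = 141/5000 ≈ 0.028.

0.028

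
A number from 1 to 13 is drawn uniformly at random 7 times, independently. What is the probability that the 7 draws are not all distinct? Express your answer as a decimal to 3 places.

P(all 7 different) = 13/13 · 12/13 · ··· · 7/13 ≈ 0.138.
P(at least two equal) = 1 − 0.138 = 0.862.

0.862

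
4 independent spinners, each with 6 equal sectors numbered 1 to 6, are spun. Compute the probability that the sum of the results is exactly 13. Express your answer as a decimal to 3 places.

0.108

There are 6^4 = 1296 equally likely outcomes.
The number of ordered 4-tuples from {1,…,6} summing to 13 is 140.
P(sum = 13) = 140/1296 = 35/324 ≈ 0.108.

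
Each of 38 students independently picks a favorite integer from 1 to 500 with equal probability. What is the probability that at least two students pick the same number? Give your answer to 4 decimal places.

It's easier to compute the probability that all 38 are distinct.
P(all distinct) = 500/500 · 499/500 · ··· · 463/500 ≈ 0.2363.
So the probability of at least one match is 1 − 0.2363 = 0.7637.

0.7637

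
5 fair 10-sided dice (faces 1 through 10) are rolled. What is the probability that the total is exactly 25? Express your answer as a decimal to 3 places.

There are 10^5 = 100000 equally likely outcomes.
The number of ordered 5-tuples from {1,…,10} summing to 25 is 5631.
P(sum = 25) = 5631/100000 ≈ 0.056.

0.056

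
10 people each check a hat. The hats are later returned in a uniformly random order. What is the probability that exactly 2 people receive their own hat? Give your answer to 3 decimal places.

Choose which 2 of the 10 are fixed: C(10,2) = 45 ways.
The remaining 8 must have no fixed point: D(8) = 14833.
P = 45·14833/3628800 = 2119/11520 ≈ 0.184.

0.184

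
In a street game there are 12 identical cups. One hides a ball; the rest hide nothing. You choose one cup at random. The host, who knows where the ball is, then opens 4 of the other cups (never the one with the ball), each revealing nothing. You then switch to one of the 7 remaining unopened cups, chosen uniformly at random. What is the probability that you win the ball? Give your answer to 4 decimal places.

Your original cup holds the ball with probability 1/12, so the other 11 collectively hold it with probability 11/12.
The host can always find 4 empty cups to open, so the reveals don't change that 11/12; it is now spread over the 7 remaining unopened cups.
P(win by switching) = (11/12) · (1/7) = 11/84 ≈ 0.1310.

0.1310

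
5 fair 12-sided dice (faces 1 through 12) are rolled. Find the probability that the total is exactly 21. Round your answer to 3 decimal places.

0.018

There are 12^5 = 248832 equally likely outcomes.
The number of ordered 5-tuples from {1,…,12} summing to 21 is 4495.
P(sum = 21) = 4495/248832 ≈ 0.018.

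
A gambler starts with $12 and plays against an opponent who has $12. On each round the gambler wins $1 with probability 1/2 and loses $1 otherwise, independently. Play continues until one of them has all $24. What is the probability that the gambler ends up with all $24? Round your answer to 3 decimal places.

0.500

With a fair step, P(i) = ½P(i−1) + ½P(i+1) with P(0)=0, P(24)=1 has the linear solution P(i) = i/24.
P(12) = 12/24 = 1/2 ≈ 0.500.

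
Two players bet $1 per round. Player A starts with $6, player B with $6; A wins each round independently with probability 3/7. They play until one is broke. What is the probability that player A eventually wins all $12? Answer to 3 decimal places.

Let r = q/p = (4/7)/(3/7) = 4/3. The recurrence P(i) = p·P(i+1) + q·P(i−1) with P(0)=0, P(12)=1 gives P(i) = (1 − r^i)/(1 − r^12).
P(6) = (1 − (4/3)^6) / (1 − (4/3)^12) = 729/4825 ≈ 0.151.

0.151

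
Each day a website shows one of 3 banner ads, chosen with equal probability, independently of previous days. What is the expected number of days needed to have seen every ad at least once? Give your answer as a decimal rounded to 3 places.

5.500

After i distinct types are collected, each trial gives a new one with probability (3−i)/3, so the expected wait for the next new type is 3/(3−i).
E = 3/3 + 3/2 + 3/1 = 11/2 ≈ 5.500.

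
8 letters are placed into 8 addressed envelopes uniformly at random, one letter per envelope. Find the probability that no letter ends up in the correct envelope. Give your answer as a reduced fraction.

2119/5760

This is the derangement probability: permutations of 8 with no fixed point.
D(8) = 8! · (1 − 1/1! + 1/2! − ··· + (−1)^8/8!) = 14833.
P = 14833/40320 = 2119/5760.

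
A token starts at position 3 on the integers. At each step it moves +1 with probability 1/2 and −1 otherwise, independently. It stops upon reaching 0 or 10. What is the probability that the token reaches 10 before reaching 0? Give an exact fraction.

With a fair step, P(i) = ½P(i−1) + ½P(i+1) with P(0)=0, P(10)=1 has the linear solution P(i) = i/10.
P(3) = 3/10.

3/10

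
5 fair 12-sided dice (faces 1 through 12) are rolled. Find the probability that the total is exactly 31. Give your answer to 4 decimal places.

0.0493

There are 12^5 = 248832 equally likely outcomes.
The number of ordered 5-tuples from {1,…,12} summing to 31 is 12255.
P(sum = 31) = 12255/248832 = 4085/82944 ≈ 0.0493.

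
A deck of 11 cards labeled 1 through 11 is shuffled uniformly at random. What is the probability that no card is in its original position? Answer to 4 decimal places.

0.3679

This is the derangement probability: permutations of 11 with no fixed point.
D(11) = 11! · (1 − 1/1! + 1/2! − ··· + (−1)^11/11!) = 14684570.
P = 14684570/39916800 = 1468457/3991680 ≈ 0.3679.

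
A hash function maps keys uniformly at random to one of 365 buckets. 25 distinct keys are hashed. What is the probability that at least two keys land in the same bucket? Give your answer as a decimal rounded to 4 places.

0.5687

It's easier to compute the probability that all 25 are distinct.
P(all distinct) = 365/365 · 364/365 · ··· · 341/365 ≈ 0.4313.
So the probability of at least one match is 1 − 0.4313 = 0.5687.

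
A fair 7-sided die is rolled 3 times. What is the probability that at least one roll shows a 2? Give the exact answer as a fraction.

127/343

P(no roll shows a 2) = (6/7)^3 = 216/343.
P(at least one) = 1 − 216/343 = 127/343.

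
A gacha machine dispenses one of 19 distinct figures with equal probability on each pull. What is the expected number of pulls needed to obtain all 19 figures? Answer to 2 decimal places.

67.41

After i distinct types are collected, each trial gives a new one with probability (19−i)/19, so the expected wait for the next new type is 19/(19−i).
E = 19/19 + 19/18 + 19/17 + 19/16 + 19/15 + 19/14 + 19/13 + 19/12 + 19/11 + 19/10 + 19/9 + 19/8 + 19/7 + 19/6 + 19/5 + 19/4 + 19/3 + 19/2 + 19/1 = 275295799/4084080 ≈ 67.41.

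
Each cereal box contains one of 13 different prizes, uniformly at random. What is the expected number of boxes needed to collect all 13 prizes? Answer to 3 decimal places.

41.342

After i distinct types are collected, each trial gives a new one with probability (13−i)/13, so the expected wait for the next new type is 13/(13−i).
E = 13/13 + 13/12 + 13/11 + 13/10 + 13/9 + 13/8 + 13/7 + 13/6 + 13/5 + 13/4 + 13/3 + 13/2 + 13/1 = 1145993/27720 ≈ 41.342.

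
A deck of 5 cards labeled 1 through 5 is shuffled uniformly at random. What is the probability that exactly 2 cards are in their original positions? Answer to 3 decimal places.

Choose which 2 of the 5 are fixed: C(5,2) = 10 ways.
The remaining 3 must have no fixed point: D(3) = 2.
P = 10·2/120 = 1/6 ≈ 0.167.

0.167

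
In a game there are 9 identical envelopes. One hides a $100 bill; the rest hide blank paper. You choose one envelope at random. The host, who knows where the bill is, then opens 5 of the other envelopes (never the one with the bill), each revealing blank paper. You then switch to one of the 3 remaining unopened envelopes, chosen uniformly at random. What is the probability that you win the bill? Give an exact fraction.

Your original envelope holds the bill with probability 1/9, so the other 8 collectively hold it with probability 8/9.
The host can always find 5 empty envelopes to open, so the reveals don't change that 8/9; it is now spread over the 3 remaining unopened envelopes.
P(win by switching) = (8/9) · (1/3) = 8/27.

8/27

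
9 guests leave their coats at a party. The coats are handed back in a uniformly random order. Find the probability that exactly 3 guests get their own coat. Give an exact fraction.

Choose which 3 of the 9 are fixed: C(9,3) = 84 ways.
The remaining 6 must have no fixed point: D(6) = 265.
P = 84·265/362880 = 53/864.

53/864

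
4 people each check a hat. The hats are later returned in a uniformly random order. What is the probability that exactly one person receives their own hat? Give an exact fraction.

1/3

Choose which one is fixed: C(4,1) = 4 ways.
The remaining 3 must have no fixed point: D(3) = 2.
P = 4·2/24 = 1/3.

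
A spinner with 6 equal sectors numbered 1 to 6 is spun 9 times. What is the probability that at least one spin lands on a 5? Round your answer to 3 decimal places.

P(no spin lands on a 5) = (5/6)^9 ≈ 0.194.
P(at least one) = 1 − 0.194 = 0.806.

0.806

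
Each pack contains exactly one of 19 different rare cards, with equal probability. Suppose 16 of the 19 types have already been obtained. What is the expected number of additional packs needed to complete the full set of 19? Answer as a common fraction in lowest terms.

Starting from 16 distinct types, each trial gives a new one with probability (19−i)/19 when i types are held, so the wait for the next new type is 19/(19−i).
E = 19/3 + 19/2 + 19/1 = 209/6.

209/6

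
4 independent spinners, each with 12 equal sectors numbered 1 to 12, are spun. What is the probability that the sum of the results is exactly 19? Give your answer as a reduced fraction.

There are 12^4 = 20736 equally likely outcomes.
The number of ordered 4-tuples from {1,…,12} summing to 19 is 736.
P(sum = 19) = 736/20736 = 23/648.

23/648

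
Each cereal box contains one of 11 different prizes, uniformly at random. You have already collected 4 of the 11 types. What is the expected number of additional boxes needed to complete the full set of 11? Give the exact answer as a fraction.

3993/140

Starting from 4 distinct types, each trial gives a new one with probability (11−i)/11 when i types are held, so the wait for the next new type is 11/(11−i).
E = 11/7 + 11/6 + 11/5 + 11/4 + 11/3 + 11/2 + 11/1 = 3993/140.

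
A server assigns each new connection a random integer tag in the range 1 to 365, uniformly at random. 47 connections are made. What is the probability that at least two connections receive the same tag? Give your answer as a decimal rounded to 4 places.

It's easier to compute the probability that all 47 are distinct.
P(all distinct) = 365/365 · 364/365 · ··· · 319/365 ≈ 0.0452.
So the probability of at least one match is 1 − 0.0452 = 0.9548.

0.9548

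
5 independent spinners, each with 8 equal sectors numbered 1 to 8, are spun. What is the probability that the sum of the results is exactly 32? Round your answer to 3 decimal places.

There are 8^5 = 32768 equally likely outcomes.
The number of ordered 5-tuples from {1,…,8} summing to 32 is 490.
P(sum = 32) = 490/32768 = 245/16384 ≈ 0.015.

0.015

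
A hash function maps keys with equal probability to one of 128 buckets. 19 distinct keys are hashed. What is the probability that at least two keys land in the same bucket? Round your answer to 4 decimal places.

It's easier to compute the probability that all 19 are distinct.
P(all distinct) = 128/128 · 127/128 · ··· · 110/128 ≈ 0.2453.
So the probability of at least one match is 1 − 0.2453 = 0.7547.

0.7547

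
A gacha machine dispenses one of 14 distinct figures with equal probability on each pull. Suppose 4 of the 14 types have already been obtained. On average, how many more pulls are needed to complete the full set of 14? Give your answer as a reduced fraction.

7381/180

Starting from 4 distinct types, each trial gives a new one with probability (14−i)/14 when i types are held, so the wait for the next new type is 14/(14−i).
E = 14/10 + 14/9 + 14/8 + 14/7 + 14/6 + 14/5 + 14/4 + 14/3 + 14/2 + 14/1 = 7381/180.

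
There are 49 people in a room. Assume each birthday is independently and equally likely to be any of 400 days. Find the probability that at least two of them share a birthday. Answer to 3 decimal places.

It's easier to compute the probability that all 49 are distinct.
P(all distinct) = 400/400 · 399/400 · ··· · 352/400 ≈ 0.047.
So the probability of at least one match is 1 − 0.047 = 0.953.

0.953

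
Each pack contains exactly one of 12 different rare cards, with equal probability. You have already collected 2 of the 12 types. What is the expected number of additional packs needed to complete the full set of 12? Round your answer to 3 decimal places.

Starting from 2 distinct types, each trial gives a new one with probability (12−i)/12 when i types are held, so the wait for the next new type is 12/(12−i).
E = 12/10 + 12/9 + 12/8 + 12/7 + 12/6 + 12/5 + 12/4 + 12/3 + 12/2 + 12/1 = 7381/210 ≈ 35.148.

35.148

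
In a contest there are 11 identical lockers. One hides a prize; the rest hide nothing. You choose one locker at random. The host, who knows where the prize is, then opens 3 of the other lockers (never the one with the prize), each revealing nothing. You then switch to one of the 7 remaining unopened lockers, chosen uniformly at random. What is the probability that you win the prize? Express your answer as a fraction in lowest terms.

10/77

Your original locker holds the prize with probability 1/11, so the other 10 collectively hold it with probability 10/11.
The host can always find 3 empty lockers to open, so the reveals don't change that 10/11; it is now spread over the 7 remaining unopened lockers.
P(win by switching) = (10/11) · (1/7) = 10/77.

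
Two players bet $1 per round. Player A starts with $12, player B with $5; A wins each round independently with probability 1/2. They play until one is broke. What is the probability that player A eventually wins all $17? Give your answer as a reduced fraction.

12/17

With a fair step, P(i) = ½P(i−1) + ½P(i+1) with P(0)=0, P(17)=1 has the linear solution P(i) = i/17.
P(12) = 12/17.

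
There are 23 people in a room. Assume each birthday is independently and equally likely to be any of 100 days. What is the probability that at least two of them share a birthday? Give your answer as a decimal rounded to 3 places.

0.936

It's easier to compute the probability that all 23 are distinct.
P(all distinct) = 100/100 · 99/100 · ··· · 78/100 ≈ 0.064.
So the probability of at least one match is 1 − 0.064 = 0.936.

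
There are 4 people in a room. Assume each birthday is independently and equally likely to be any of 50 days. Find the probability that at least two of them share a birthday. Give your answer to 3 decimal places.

It's easier to compute the probability that all 4 are distinct.
P(all distinct) = 50/50 · 49/50 · ··· · 47/50 ≈ 0.884.
So the probability of at least one match is 1 − 0.884 = 0.116.

0.116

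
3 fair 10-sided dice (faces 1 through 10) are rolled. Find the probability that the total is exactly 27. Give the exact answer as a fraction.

There are 10^3 = 1000 equally likely outcomes.
The number of ordered 3-tuples from {1,…,10} summing to 27 is 10.
P(sum = 27) = 10/1000 = 1/100.

1/100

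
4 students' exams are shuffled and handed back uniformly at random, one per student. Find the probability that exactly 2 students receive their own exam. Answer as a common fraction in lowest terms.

1/4

Choose which 2 of the 4 are fixed: C(4,2) = 6 ways.
The remaining 2 must have no fixed point: D(2) = 1.
P = 6·1/24 = 1/4.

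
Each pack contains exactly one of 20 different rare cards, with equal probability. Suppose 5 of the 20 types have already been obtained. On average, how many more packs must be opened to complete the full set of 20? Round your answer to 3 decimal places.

Starting from 5 distinct types, each trial gives a new one with probability (20−i)/20 when i types are held, so the wait for the next new type is 20/(20−i).
E = 20/15 + 20/14 + 20/13 + 20/12 + 20/11 + 20/10 + 20/9 + 20/8 + 20/7 + 20/6 + 20/5 + 20/4 + 20/3 + 20/2 + 20/1 = 1195757/18018 ≈ 66.365.

66.365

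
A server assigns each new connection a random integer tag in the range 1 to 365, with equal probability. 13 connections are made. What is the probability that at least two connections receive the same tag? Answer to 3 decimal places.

0.194

It's easier to compute the probability that all 13 are distinct.
P(all distinct) = 365/365 · 364/365 · ··· · 353/365 ≈ 0.806.
So the probability of at least one match is 1 − 0.806 = 0.194.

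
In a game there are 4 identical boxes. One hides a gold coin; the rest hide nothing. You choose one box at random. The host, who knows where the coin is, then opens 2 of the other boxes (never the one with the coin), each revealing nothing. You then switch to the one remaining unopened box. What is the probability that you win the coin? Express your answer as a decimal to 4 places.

Your original box holds the coin with probability 1/4, so the other 3 collectively hold it with probability 3/4.
The host can always find 2 empty boxes to open, so the reveals don't change that 3/4; it is now spread over the 1 remaining unopened box.
P(win by switching) = (3/4) · (1/1) = 3/4 ≈ 0.7500.

0.7500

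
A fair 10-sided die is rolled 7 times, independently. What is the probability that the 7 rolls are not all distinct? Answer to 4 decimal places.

0.9395

P(all 7 different) = 10/10 · 9/10 · ··· · 4/10 ≈ 0.0605.
P(at least two equal) = 1 − 0.0605 = 0.9395.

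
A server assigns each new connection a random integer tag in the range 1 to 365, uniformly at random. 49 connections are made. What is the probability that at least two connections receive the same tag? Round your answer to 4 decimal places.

It's easier to compute the probability that all 49 are distinct.
P(all distinct) = 365/365 · 364/365 · ··· · 317/365 ≈ 0.0342.
So the probability of at least one match is 1 − 0.0342 = 0.9658.

0.9658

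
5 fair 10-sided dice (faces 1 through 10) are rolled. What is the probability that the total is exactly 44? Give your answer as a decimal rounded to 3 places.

There are 10^5 = 100000 equally likely outcomes.
The number of ordered 5-tuples from {1,…,10} summing to 44 is 210.
P(sum = 44) = 210/100000 = 21/10000 ≈ 0.002.

0.002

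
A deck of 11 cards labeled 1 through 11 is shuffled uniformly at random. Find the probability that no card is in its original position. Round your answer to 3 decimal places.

This is the derangement probability: permutations of 11 with no fixed point.
D(11) = 11! · (1 − 1/1! + 1/2! − ··· + (−1)^11/11!) = 14684570.
P = 14684570/39916800 = 1468457/3991680 ≈ 0.368.

0.368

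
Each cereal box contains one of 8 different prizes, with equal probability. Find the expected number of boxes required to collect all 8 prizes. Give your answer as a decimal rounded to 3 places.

After i distinct types are collected, each trial gives a new one with probability (8−i)/8, so the expected wait for the next new type is 8/(8−i).
E = 8/8 + 8/7 + 8/6 + 8/5 + 8/4 + 8/3 + 8/2 + 8/1 = 761/35 ≈ 21.743.

21.743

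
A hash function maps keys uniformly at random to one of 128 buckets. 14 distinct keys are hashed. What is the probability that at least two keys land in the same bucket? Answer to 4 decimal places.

It's easier to compute the probability that all 14 are distinct.
P(all distinct) = 128/128 · 127/128 · ··· · 115/128 ≈ 0.4784.
So the probability of at least one match is 1 − 0.4784 = 0.5216.

0.5216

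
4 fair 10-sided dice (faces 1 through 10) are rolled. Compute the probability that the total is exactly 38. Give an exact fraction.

There are 10^4 = 10000 equally likely outcomes.
The number of ordered 4-tuples from {1,…,10} summing to 38 is 10.
P(sum = 38) = 10/10000 = 1/1000.

1/1000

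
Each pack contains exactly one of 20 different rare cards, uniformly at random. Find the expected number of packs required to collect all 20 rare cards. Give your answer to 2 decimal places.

71.95

After i distinct types are collected, each trial gives a new one with probability (20−i)/20, so the expected wait for the next new type is 20/(20−i).
E = 20/20 + 20/19 + 20/18 + 20/17 + 20/16 + 20/15 + 20/14 + 20/13 + 20/12 + 20/11 + 20/10 + 20/9 + 20/8 + 20/7 + 20/6 + 20/5 + 20/4 + 20/3 + 20/2 + 20/1 = 279175675/3879876 ≈ 71.95.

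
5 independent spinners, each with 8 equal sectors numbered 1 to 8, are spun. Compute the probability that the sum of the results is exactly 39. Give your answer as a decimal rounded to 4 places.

0.0002

There are 8^5 = 32768 equally likely outcomes.
The number of ordered 5-tuples from {1,…,8} summing to 39 is 5.
P(sum = 39) = 5/32768 ≈ 0.0002.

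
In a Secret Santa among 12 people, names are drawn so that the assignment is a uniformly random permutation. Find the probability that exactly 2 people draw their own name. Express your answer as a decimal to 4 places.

Choose which 2 of the 12 are fixed: C(12,2) = 66 ways.
The remaining 10 must have no fixed point: D(10) = 1334961.
P = 66·1334961/479001600 = 16481/89600 ≈ 0.1839.

0.1839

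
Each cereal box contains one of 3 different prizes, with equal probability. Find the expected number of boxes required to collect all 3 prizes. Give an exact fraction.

After i distinct types are collected, each trial gives a new one with probability (3−i)/3, so the expected wait for the next new type is 3/(3−i).
E = 3/3 + 3/2 + 3/1 = 11/2.

11/2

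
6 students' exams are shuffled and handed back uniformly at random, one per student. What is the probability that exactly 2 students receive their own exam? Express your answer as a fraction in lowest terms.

3/16

Choose which 2 of the 6 are fixed: C(6,2) = 15 ways.
The remaining 4 must have no fixed point: D(4) = 9.
P = 15·9/720 = 3/16.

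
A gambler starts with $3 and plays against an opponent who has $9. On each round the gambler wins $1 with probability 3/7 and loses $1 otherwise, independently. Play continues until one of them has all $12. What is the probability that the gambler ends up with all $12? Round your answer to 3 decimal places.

0.045

Let r = q/p = (4/7)/(3/7) = 4/3. The recurrence P(i) = p·P(i+1) + q·P(i−1) with P(0)=0, P(12)=1 gives P(i) = (1 − r^i)/(1 − r^12).
P(3) = (1 − (4/3)^3) / (1 − (4/3)^12) = 19683/439075 ≈ 0.045.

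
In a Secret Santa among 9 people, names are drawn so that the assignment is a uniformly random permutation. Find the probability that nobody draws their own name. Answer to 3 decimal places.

This is the derangement probability: permutations of 9 with no fixed point.
D(9) = 9! · (1 − 1/1! + 1/2! − ··· + (−1)^9/9!) = 133496.
P = 133496/362880 = 16687/45360 ≈ 0.368.

0.368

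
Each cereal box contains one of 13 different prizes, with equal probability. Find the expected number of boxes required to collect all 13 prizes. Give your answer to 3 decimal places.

After i distinct types are collected, each trial gives a new one with probability (13−i)/13, so the expected wait for the next new type is 13/(13−i).
E = 13/13 + 13/12 + 13/11 + 13/10 + 13/9 + 13/8 + 13/7 + 13/6 + 13/5 + 13/4 + 13/3 + 13/2 + 13/1 = 1145993/27720 ≈ 41.342.

41.342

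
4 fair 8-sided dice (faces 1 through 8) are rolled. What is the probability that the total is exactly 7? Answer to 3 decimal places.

0.005

There are 8^4 = 4096 equally likely outcomes.
The number of ordered 4-tuples from {1,…,8} summing to 7 is 20.
P(sum = 7) = 20/4096 = 5/1024 ≈ 0.005.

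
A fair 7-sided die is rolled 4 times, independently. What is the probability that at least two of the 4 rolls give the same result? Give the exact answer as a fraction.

P(all 4 different) = 7/7 · 6/7 · ··· · 4/7 = 120/343.
P(at least two equal) = 1 − 120/343 = 223/343.

223/343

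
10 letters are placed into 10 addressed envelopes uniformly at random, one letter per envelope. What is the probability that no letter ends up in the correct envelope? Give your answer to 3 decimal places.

This is the derangement probability: permutations of 10 with no fixed point.
D(10) = 10! · (1 − 1/1! + 1/2! − ··· + (−1)^10/10!) = 1334961.
P = 1334961/3628800 = 16481/44800 ≈ 0.368.

0.368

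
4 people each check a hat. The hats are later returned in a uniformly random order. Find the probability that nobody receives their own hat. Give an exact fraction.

This is the derangement probability: permutations of 4 with no fixed point.
D(4) = 4! · (1 − 1/1! + 1/2! − ··· + (−1)^4/4!) = 9.
P = 9/24 = 3/8.

3/8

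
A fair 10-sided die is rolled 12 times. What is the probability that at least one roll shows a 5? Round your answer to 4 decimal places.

P(no roll shows a 5) = (9/10)^12 ≈ 0.2824.
P(at least one) = 1 − 0.2824 = 0.7176.

0.7176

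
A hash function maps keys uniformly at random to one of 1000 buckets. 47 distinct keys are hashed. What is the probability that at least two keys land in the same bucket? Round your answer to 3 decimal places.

It's easier to compute the probability that all 47 are distinct.
P(all distinct) = 1000/1000 · 999/1000 · ··· · 954/1000 ≈ 0.333.
So the probability of at least one match is 1 − 0.333 = 0.667.

0.667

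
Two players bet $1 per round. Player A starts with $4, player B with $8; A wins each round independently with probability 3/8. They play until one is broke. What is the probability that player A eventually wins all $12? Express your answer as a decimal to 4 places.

0.0147

Let r = q/p = (5/8)/(3/8) = 5/3. The recurrence P(i) = p·P(i+1) + q·P(i−1) with P(0)=0, P(12)=1 gives P(i) = (1 − r^i)/(1 − r^12).
P(4) = (1 − (5/3)^4) / (1 − (5/3)^12) = 6561/447811 ≈ 0.0147.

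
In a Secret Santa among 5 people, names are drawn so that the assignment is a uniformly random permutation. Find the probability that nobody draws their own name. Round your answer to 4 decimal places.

0.3667

This is the derangement probability: permutations of 5 with no fixed point.
D(5) = 5! · (1 − 1/1! + 1/2! − ··· + (−1)^5/5!) = 44.
P = 44/120 = 11/30 ≈ 0.3667.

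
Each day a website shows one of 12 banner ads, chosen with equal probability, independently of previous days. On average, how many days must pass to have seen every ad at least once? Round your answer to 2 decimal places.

After i distinct types are collected, each trial gives a new one with probability (12−i)/12, so the expected wait for the next new type is 12/(12−i).
E = 12/12 + 12/11 + 12/10 + 12/9 + 12/8 + 12/7 + 12/6 + 12/5 + 12/4 + 12/3 + 12/2 + 12/1 = 86021/2310 ≈ 37.24.

37.24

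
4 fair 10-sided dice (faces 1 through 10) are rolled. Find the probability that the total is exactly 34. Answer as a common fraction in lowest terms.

There are 10^4 = 10000 equally likely outcomes.
The number of ordered 4-tuples from {1,…,10} summing to 34 is 84.
P(sum = 34) = 84/10000 = 21/2500.

21/2500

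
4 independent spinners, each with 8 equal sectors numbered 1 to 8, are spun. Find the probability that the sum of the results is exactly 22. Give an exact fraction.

123/2048

There are 8^4 = 4096 equally likely outcomes.
The number of ordered 4-tuples from {1,…,8} summing to 22 is 246.
P(sum = 22) = 246/4096 = 123/2048.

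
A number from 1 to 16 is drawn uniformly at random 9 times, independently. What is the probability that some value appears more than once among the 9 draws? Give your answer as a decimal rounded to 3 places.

P(all 9 different) = 16/16 · 15/16 · ··· · 8/16 ≈ 0.060.
P(at least two equal) = 1 − 0.060 = 0.940.

0.940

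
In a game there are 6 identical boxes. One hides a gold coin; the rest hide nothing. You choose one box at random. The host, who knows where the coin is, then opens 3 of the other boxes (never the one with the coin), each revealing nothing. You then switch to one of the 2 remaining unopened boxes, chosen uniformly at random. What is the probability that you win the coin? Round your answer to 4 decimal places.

Your original box holds the coin with probability 1/6, so the other 5 collectively hold it with probability 5/6.
The host can always find 3 empty boxes to open, so the reveals don't change that 5/6; it is now spread over the 2 remaining unopened boxes.
P(win by switching) = (5/6) · (1/2) = 5/12 ≈ 0.4167.

0.4167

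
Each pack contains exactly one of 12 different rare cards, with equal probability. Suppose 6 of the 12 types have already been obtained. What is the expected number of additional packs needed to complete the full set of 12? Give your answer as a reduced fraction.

147/5

Starting from 6 distinct types, each trial gives a new one with probability (12−i)/12 when i types are held, so the wait for the next new type is 12/(12−i).
E = 12/6 + 12/5 + 12/4 + 12/3 + 12/2 + 12/1 = 147/5.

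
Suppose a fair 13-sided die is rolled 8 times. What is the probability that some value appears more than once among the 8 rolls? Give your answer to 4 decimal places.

P(all 8 different) = 13/13 · 12/13 · ··· · 6/13 ≈ 0.0636.
P(at least two equal) = 1 − 0.0636 = 0.9364.

0.9364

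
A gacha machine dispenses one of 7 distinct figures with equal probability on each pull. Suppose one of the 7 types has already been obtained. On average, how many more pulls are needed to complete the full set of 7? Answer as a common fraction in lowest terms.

343/20

Starting from 1 distinct type, each trial gives a new one with probability (7−i)/7 when i types are held, so the wait for the next new type is 7/(7−i).
E = 7/6 + 7/5 + 7/4 + 7/3 + 7/2 + 7/1 = 343/20.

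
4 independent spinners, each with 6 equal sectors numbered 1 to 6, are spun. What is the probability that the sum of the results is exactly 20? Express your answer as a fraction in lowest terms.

35/1296

There are 6^4 = 1296 equally likely outcomes.
The number of ordered 4-tuples from {1,…,6} summing to 20 is 35.
P(sum = 20) = 35/1296.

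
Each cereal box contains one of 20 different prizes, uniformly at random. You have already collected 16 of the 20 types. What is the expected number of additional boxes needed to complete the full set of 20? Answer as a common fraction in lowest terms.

125/3

Starting from 16 distinct types, each trial gives a new one with probability (20−i)/20 when i types are held, so the wait for the next new type is 20/(20−i).
E = 20/4 + 20/3 + 20/2 + 20/1 = 125/3.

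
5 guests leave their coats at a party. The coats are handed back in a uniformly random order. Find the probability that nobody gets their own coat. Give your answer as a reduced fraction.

This is the derangement probability: permutations of 5 with no fixed point.
D(5) = 5! · (1 − 1/1! + 1/2! − ··· + (−1)^5/5!) = 44.
P = 44/120 = 11/30.

11/30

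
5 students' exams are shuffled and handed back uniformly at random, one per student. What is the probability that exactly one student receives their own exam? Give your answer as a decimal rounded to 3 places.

Choose which one is fixed: C(5,1) = 5 ways.
The remaining 4 must have no fixed point: D(4) = 9.
P = 5·9/120 = 3/8 ≈ 0.375.

0.375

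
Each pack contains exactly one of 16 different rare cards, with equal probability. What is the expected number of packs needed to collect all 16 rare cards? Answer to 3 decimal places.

After i distinct types are collected, each trial gives a new one with probability (16−i)/16, so the expected wait for the next new type is 16/(16−i).
E = 16/16 + 16/15 + 16/14 + 16/13 + 16/12 + 16/11 + 16/10 + 16/9 + 16/8 + 16/7 + 16/6 + 16/5 + 16/4 + 16/3 + 16/2 + 16/1 = 2436559/45045 ≈ 54.092.

54.092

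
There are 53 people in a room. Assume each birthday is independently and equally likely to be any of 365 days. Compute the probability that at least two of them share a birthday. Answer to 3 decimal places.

It's easier to compute the probability that all 53 are distinct.
P(all distinct) = 365/365 · 364/365 · ··· · 313/365 ≈ 0.019.
So the probability of at least one match is 1 − 0.019 = 0.981.

0.981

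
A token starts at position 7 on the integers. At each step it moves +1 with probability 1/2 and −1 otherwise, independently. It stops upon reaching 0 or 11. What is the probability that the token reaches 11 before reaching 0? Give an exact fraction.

With a fair step, P(i) = ½P(i−1) + ½P(i+1) with P(0)=0, P(11)=1 has the linear solution P(i) = i/11.
P(7) = 7/11.

7/11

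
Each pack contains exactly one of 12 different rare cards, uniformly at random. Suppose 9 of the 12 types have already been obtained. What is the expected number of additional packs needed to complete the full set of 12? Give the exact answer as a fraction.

Starting from 9 distinct types, each trial gives a new one with probability (12−i)/12 when i types are held, so the wait for the next new type is 12/(12−i).
E = 12/3 + 12/2 + 12/1 = 22.

22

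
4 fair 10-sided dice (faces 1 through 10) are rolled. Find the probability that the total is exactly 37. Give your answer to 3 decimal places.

There are 10^4 = 10000 equally likely outcomes.
The number of ordered 4-tuples from {1,…,10} summing to 37 is 20.
P(sum = 37) = 20/10000 = 1/500 ≈ 0.002.

0.002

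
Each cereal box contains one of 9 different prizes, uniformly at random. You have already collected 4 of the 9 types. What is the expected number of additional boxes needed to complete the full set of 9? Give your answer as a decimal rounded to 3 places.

Starting from 4 distinct types, each trial gives a new one with probability (9−i)/9 when i types are held, so the wait for the next new type is 9/(9−i).
E = 9/5 + 9/4 + 9/3 + 9/2 + 9/1 = 411/20 ≈ 20.550.

20.550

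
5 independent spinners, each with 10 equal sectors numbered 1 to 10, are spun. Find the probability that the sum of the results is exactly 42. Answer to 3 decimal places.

There are 10^5 = 100000 equally likely outcomes.
The number of ordered 5-tuples from {1,…,10} summing to 42 is 495.
P(sum = 42) = 495/100000 = 99/20000 ≈ 0.005.

0.005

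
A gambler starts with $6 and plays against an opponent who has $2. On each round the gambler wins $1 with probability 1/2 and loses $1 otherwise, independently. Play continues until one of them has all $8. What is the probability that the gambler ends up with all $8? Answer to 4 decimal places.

0.7500

With a fair step, P(i) = ½P(i−1) + ½P(i+1) with P(0)=0, P(8)=1 has the linear solution P(i) = i/8.
P(6) = 6/8 = 3/4 ≈ 0.7500.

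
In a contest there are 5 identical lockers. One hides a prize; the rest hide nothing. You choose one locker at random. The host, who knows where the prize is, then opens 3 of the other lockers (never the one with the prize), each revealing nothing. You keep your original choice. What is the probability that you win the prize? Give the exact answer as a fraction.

1/5

The host can always open 3 empty lockers regardless of your choice, so the reveals give no information about your original locker.
P(win by staying) = 1/5.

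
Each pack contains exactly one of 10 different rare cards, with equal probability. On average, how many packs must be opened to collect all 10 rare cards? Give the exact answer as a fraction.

7381/252

After i distinct types are collected, each trial gives a new one with probability (10−i)/10, so the expected wait for the next new type is 10/(10−i).
E = 10/10 + 10/9 + 10/8 + 10/7 + 10/6 + 10/5 + 10/4 + 10/3 + 10/2 + 10/1 = 7381/252.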